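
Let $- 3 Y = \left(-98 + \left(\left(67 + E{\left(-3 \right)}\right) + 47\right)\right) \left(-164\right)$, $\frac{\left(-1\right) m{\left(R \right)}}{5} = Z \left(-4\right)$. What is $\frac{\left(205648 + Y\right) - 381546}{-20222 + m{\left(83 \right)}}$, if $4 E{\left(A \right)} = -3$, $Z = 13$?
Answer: $\frac{525193}{59886} \approx 8.7699$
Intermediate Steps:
$E{\left(A \right)} = - \frac{3}{4}$ ($E{\left(A \right)} = \frac{1}{4} \left(-3\right) = - \frac{3}{4}$)
$m{\left(R \right)} = 260$ ($m{\left(R \right)} = - 5 \cdot 13 \left(-4\right) = \left(-5\right) \left(-52\right) = 260$)
$Y = \frac{2501}{3}$ ($Y = - \frac{\left(-98 + \left(\left(67 - \frac{3}{4}\right) + 47\right)\right) \left(-164\right)}{3} = - \frac{\left(-98 + \left(\frac{265}{4} + 47\right)\right) \left(-164\right)}{3} = - \frac{\left(-98 + \frac{453}{4}\right) \left(-164\right)}{3} = - \frac{\frac{61}{4} \left(-164\right)}{3} = \left(- \frac{1}{3}\right) \left(-2501\right) = \frac{2501}{3} \approx 833.67$)
$\frac{\left(205648 + Y\right) - 381546}{-20222 + m{\left(83 \right)}} = \frac{\left(205648 + \frac{2501}{3}\right) - 381546}{-20222 + 260} = \frac{\frac{619445}{3} - 381546}{-19962} = \left(- \frac{525193}{3}\right) \left(- \frac{1}{19962}\right) = \frac{525193}{59886}$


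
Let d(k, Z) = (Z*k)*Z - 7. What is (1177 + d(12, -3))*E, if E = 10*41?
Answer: 523980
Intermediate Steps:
d(k, Z) = -7 + k*Z² (d(k, Z) = k*Z² - 7 = -7 + k*Z²)
E = 410
(1177 + d(12, -3))*E = (1177 + (-7 + 12*(-3)²))*410 = (1177 + (-7 + 12*9))*410 = (1177 + (-7 + 108))*410 = (1177 + 101)*410 = 1278*410 = 523980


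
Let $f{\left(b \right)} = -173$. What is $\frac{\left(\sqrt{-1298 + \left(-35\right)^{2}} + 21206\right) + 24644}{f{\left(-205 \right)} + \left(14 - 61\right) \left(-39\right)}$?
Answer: $\frac{4585}{166} + \frac{i \sqrt{73}}{1660} \approx 27.62 + 0.005147 i$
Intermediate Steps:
$\frac{\left(\sqrt{-1298 + \left(-35\right)^{2}} + 21206\right) + 24644}{f{\left(-205 \right)} + \left(14 - 61\right) \left(-39\right)} = \frac{\left(\sqrt{-1298 + \left(-35\right)^{2}} + 21206\right) + 24644}{-173 + \left(14 - 61\right) \left(-39\right)} = \frac{\left(\sqrt{-1298 + 1225} + 21206\right) + 24644}{-173 - -1833} = \frac{\left(\sqrt{-73} + 21206\right) + 24644}{-173 + 1833} = \frac{\left(i \sqrt{73} + 21206\right) + 24644}{1660} = \left(\left(21206 + i \sqrt{73}\right) + 24644\right) \frac{1}{1660} = \left(45850 + i \sqrt{73}\right) \frac{1}{1660} = \frac{4585}{166} + \frac{i \sqrt{73}}{1660}$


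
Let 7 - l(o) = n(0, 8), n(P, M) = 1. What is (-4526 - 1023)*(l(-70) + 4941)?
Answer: -27450903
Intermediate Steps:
l(o) = 6 (l(o) = 7 - 1*1 = 7 - 1 = 6)
(-4526 - 1023)*(l(-70) + 4941) = (-4526 - 1023)*(6 + 4941) = -5549*4947 = -27450903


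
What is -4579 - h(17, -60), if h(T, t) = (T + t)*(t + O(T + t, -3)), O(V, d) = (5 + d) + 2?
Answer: -6987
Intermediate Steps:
O(V, d) = 7 + d
h(T, t) = (4 + t)*(T + t) (h(T, t) = (T + t)*(t + (7 - 3)) = (T + t)*(t + 4) = (T + t)*(4 + t) = (4 + t)*(T + t))
-4579 - h(17, -60) = -4579 - ((-60)² + 4*17 + 4*(-60) + 17*(-60)) = -4579 - (3600 + 68 - 240 - 1020) = -4579 - 1*2408 = -4579 - 2408 = -6987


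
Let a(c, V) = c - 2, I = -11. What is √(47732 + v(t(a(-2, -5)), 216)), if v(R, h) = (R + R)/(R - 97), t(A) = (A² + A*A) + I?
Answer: √68924210/38 ≈ 218.48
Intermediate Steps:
a(c, V) = -2 + c
t(A) = -11 + 2*A² (t(A) = (A² + A*A) - 11 = (A² + A²) - 11 = 2*A² - 11 = -11 + 2*A²)
v(R, h) = 2*R/(-97 + R) (v(R, h) = (2*R)/(-97 + R) = 2*R/(-97 + R))
√(47732 + v(t(a(-2, -5)), 216)) = √(47732 + 2*(-11 + 2*(-2 - 2)²)/(-97 + (-11 + 2*(-2 - 2)²))) = √(47732 + 2*(-11 + 2*(-4)²)/(-97 + (-11 + 2*(-4)²))) = √(47732 + 2*(-11 + 2*16)/(-97 + (-11 + 2*16))) = √(47732 + 2*(-11 + 32)/(-97 + (-11 + 32))) = √(47732 + 2*21/(-97 + 21)) = √(47732 + 2*21/(-76)) = √(47732 + 2*21*(-1/76)) = √(47732 - 21/38) = √(1813795/38) = √68924210/38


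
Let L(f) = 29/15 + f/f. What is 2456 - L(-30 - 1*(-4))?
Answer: 36796/15 ≈ 2453.1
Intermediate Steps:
L(f) = 44/15 (L(f) = 29*(1/15) + 1 = 29/15 + 1 = 44/15)
2456 - L(-30 - 1*(-4)) = 2456 - 1*44/15 = 2456 - 44/15 = 36796/15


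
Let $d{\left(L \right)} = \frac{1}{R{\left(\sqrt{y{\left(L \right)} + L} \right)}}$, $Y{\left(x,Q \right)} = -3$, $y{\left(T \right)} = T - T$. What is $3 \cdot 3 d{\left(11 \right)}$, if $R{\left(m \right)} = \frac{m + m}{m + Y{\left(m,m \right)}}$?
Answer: $\frac{9}{2} - \frac{27 \sqrt{11}}{22} \approx 0.4296$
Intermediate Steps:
$y{\left(T \right)} = 0$
$R{\left(m \right)} = \frac{2 m}{-3 + m}$ ($R{\left(m \right)} = \frac{m + m}{m - 3} = \frac{2 m}{-3 + m}$)
$d{\left(L \right)} = \frac{-3 + \sqrt{L}}{2 \sqrt{L}}$ ($d{\left(L \right)} = \frac{1}{2 \sqrt{0 + L} \frac{1}{-3 + \sqrt{0 + L}}} = \frac{1}{2 \sqrt{L} \frac{1}{-3 + \sqrt{L}}} = \frac{-3 + \sqrt{L}}{2 \sqrt{L}}$)
$3 \cdot 3 d{\left(11 \right)} = 3 \cdot 3 \left(\frac{1}{2} - \frac{3}{2 \sqrt{11}}\right) = 9 \left(\frac{1}{2} - \frac{3 \frac{\sqrt{11}}{11}}{2}\right) = 9 \left(\frac{1}{2} - \frac{3 \sqrt{11}}{22}\right) = \frac{9}{2} - \frac{27 \sqrt{11}}{22}$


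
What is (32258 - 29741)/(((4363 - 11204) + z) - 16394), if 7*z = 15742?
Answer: -17619/146903 ≈ -0.11994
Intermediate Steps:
z = 15742/7 (z = (⅐)*15742 = 15742/7 ≈ 2248.9)
(32258 - 29741)/(((4363 - 11204) + z) - 16394) = (32258 - 29741)/(((4363 - 11204) + 15742/7) - 16394) = 2517/((-6841 + 15742/7) - 16394) = 2517/(-32145/7 - 16394) = 2517/(-146903/7) = 2517*(-7/146903) = -17619/146903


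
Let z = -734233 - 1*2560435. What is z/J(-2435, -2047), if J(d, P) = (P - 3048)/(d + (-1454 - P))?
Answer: -6068778456/5095 ≈ -1.1911e+6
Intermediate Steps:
J(d, P) = (-3048 + P)/(-1454 + d - P)
z = -3294668 (z = -734233 - 2560435 = -3294668)
z/J(-2435, -2047) = -3294668*(1454 - 2047 - 1*(-2435))/(3048 - 1*(-2047)) = -3294668*(1454 - 2047 + 2435)/(3048 + 2047) = -3294668/(5095/1842) = -3294668/((1/1842)*5095) = -3294668/5095/1842 = -3294668*1842/5095 = -6068778456/5095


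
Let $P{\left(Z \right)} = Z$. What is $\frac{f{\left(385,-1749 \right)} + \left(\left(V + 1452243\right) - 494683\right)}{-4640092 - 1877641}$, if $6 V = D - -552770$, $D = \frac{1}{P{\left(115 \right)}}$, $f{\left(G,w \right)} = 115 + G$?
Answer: $- \frac{241543317}{1499078590} \approx -0.16113$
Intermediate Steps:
$D = \frac{1}{115} \approx 0.0086956$
$V = \frac{21189517}{230}$ ($V = \frac{\frac{1}{115} - -552770}{6} = \frac{\frac{1}{115} + 552770}{6} = \frac{1}{6} \cdot \frac{63568551}{115} = \frac{21189517}{230} \approx 92128.0$)
$\frac{f{\left(385,-1749 \right)} + \left(\left(V + 1452243\right) - 494683\right)}{-4640092 - 1877641} = \frac{\left(115 + 385\right) + \left(\left(\frac{21189517}{230} + 1452243\right) - 494683\right)}{-4640092 - 1877641} = \frac{500 + \left(\frac{355205407}{230} - 494683\right)}{-6517733} = \left(500 + \frac{241428317}{230}\right) \left(- \frac{1}{6517733}\right) = \frac{241543317}{230} \left(- \frac{1}{6517733}\right) = - \frac{241543317}{1499078590}$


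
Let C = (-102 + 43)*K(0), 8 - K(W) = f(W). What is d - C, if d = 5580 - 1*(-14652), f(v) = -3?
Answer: 20881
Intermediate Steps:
d = 20232 (d = 5580 + 14652 = 20232)
K(W) = 11 (K(W) = 8 - 1*(-3) = 8 + 3 = 11)
C = -649 (C = (-102 + 43)*11 = -59*11 = -649)
d - C = 20232 - 1*(-649) = 20232 + 649 = 20881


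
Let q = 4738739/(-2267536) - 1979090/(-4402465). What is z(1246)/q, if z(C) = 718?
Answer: -1433522595028064/3274894953879 ≈ -437.73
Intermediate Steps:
q = -3274894953879/1996549575248 (q = 4738739*(-1/2267536) - 1979090*(-1/4402465) = -4738739/2267536 + 395818/880493 = -3274894953879/1996549575248 ≈ -1.6403)
z(1246)/q = 718/(-3274894953879/1996549575248) = 718*(-1996549575248/3274894953879) = -1433522595028064/3274894953879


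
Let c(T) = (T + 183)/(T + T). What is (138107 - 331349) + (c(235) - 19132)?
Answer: -49907681/235 ≈ -2.1237e+5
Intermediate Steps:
c(T) = (183 + T)/(2*T) (c(T) = (183 + T)/((2*T)) = (183 + T)*(1/(2*T)) = (183 + T)/(2*T))
(138107 - 331349) + (c(235) - 19132) = (138107 - 331349) + ((1/2)*(183 + 235)/235 - 19132) = -193242 + ((1/2)*(1/235)*418 - 19132) = -193242 + (209/235 - 19132) = -193242 - 4495811/235 = -49907681/235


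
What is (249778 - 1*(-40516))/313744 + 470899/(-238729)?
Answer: -39220069765/37449895688 ≈ -1.0473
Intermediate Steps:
(249778 - 1*(-40516))/313744 + 470899/(-238729) = (249778 + 40516)*(1/313744) + 470899*(-1/238729) = 290294*(1/313744) - 470899/238729 = 145147/156872 - 470899/238729 = -39220069765/37449895688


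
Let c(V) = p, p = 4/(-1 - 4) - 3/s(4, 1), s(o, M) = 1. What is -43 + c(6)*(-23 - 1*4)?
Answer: 298/5 ≈ 59.600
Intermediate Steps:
p = -19/5 (p = 4/(-1 - 4) - 3/1 = 4/(-5) - 3*1 = 4*(-1/5) - 3 = -4/5 - 3 = -19/5 ≈ -3.8000)
c(V) = -19/5
-43 + c(6)*(-23 - 1*4) = -43 - 19*(-23 - 1*4)/5 = -43 - 19*(-23 - 4)/5 = -43 - 19/5*(-27) = -43 + 513/5 = 298/5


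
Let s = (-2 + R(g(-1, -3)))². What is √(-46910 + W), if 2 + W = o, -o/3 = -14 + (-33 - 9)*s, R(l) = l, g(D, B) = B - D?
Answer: I*√44854 ≈ 211.79*I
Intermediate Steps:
s = 16 (s = (-2 + (-3 - 1*(-1)))² = (-2 + (-3 + 1))² = (-2 - 2)² = (-4)² = 16)
o = 2058 (o = -3*(-14 + (-33 - 9)*16) = -3*(-14 - 42*16) = -3*(-14 - 672) = -3*(-686) = 2058)
W = 2056 (W = -2 + 2058 = 2056)
√(-46910 + W) = √(-46910 + 2056) = √(-44854) = I*√44854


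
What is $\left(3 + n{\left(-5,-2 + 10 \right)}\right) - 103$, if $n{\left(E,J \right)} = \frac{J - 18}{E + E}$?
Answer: $-99$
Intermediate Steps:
$n{\left(E,J \right)} = \frac{-18 + J}{2 E}$
$\left(3 + n{\left(-5,-2 + 10 \right)}\right) - 103 = \left(3 + \frac{-18 + \left(-2 + 10\right)}{2 \left(-5\right)}\right) - 103 = \left(3 + \frac{1}{2} \left(- \frac{1}{5}\right) \left(-18 + 8\right)\right) - 103 = \left(3 + \frac{1}{2} \left(- \frac{1}{5}\right) \left(-10\right)\right) - 103 = \left(3 + 1\right) - 103 = 4 - 103 = -99$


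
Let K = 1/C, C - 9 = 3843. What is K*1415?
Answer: 1415/3852 ≈ 0.36734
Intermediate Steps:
C = 3852 (C = 9 + 3843 = 3852)
K = 1/3852 ≈ 0.00025961
K*1415 = (1/3852)*1415 = 1415/3852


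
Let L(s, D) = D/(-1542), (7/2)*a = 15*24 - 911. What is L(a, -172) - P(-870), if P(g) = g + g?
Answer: 1341626/771 ≈ 1740.1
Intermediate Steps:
P(g) = 2*g
a = -1102/7 (a = 2*(15*24 - 911)/7 = 2*(360 - 911)/7 = (2/7)*(-551) = -1102/7 ≈ -157.43)
L(s, D) = -D/1542 (L(s, D) = D*(-1/1542) = -D/1542)
L(a, -172) - P(-870) = -1/1542*(-172) - 2*(-870) = 86/771 - 1*(-1740) = 86/771 + 1740 = 1341626/771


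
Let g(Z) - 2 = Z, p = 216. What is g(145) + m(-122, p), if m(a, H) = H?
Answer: 363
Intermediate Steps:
g(Z) = 2 + Z
g(145) + m(-122, p) = (2 + 145) + 216 = 147 + 216 = 363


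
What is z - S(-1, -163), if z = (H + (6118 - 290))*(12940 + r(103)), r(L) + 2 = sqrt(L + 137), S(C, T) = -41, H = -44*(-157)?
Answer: 164778409 + 50944*sqrt(15) ≈ 1.6498e+8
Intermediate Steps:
H = 6908
r(L) = -2 + sqrt(137 + L) (r(L) = -2 + sqrt(L + 137) = -2 + sqrt(137 + L))
z = 164778368 + 50944*sqrt(15) (z = (6908 + (6118 - 290))*(12940 + (-2 + sqrt(137 + 103))) = (6908 + 5828)*(12940 + (-2 + sqrt(240))) = 12736*(12940 + (-2 + 4*sqrt(15))) = 12736*(12938 + 4*sqrt(15)) = 164778368 + 50944*sqrt(15) ≈ 1.6498e+8)
z - S(-1, -163) = (164778368 + 50944*sqrt(15)) - 1*(-41) = (164778368 + 50944*sqrt(15)) + 41 = 164778409 + 50944*sqrt(15)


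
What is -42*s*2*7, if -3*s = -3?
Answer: -588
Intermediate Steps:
s = 1 (s = -1/3*(-3) = 1)
-42*s*2*7 = -42*2*7 = -84*7 = -588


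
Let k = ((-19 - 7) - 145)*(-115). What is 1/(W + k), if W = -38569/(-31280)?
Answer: 31280/615159769 ≈ 5.0849e-5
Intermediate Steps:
W = 38569/31280 (W = -38569*(-1/31280) = 38569/31280 ≈ 1.2330)
k = 19665 (k = (-26 - 145)*(-115) = -171*(-115) = 19665)
1/(W + k) = 1/(38569/31280 + 19665) = 1/(615159769/31280) = 31280/615159769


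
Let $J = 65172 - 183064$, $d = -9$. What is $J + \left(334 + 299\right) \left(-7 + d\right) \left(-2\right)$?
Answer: $-97636$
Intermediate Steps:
$J = -117892$ ($J = 65172 - 183064 = -117892$)
$J + \left(334 + 299\right) \left(-7 + d\right) \left(-2\right) = -117892 + \left(334 + 299\right) \left(-7 - 9\right) \left(-2\right) = -117892 + 633 \left(\left(-16\right) \left(-2\right)\right) = -117892 + 633 \cdot 32 = -117892 + 20256 = -97636$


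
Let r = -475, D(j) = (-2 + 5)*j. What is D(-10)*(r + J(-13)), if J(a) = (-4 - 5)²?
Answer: 11820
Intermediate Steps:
D(j) = 3*j
J(a) = 81 (J(a) = (-9)² = 81)
D(-10)*(r + J(-13)) = (3*(-10))*(-475 + 81) = -30*(-394) = 11820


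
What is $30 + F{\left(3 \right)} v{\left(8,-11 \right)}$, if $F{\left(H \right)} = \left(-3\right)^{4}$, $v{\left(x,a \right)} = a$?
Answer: $-861$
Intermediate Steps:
$F{\left(H \right)} = 81$
$30 + F{\left(3 \right)} v{\left(8,-11 \right)} = 30 + 81 \left(-11\right) = 30 - 891 = -861$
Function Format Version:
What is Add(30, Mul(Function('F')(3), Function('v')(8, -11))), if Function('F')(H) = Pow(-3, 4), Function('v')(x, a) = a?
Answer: -861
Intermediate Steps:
Function('F')(H) = 81
Add(30, Mul(Function('F')(3), Function('v')(8, -11))) = Add(30, Mul(81, -11)) = Add(30, -891) = -861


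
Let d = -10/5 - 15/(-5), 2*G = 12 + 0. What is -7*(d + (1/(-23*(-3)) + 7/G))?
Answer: -2107/138 ≈ -15.268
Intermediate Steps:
G = 6 (G = (12 + 0)/2 = (½)*12 = 6)
d = 1 (d = -10*⅕ - 15*(-⅕) = -2 + 3 = 1)
-7*(d + (1/(-23*(-3)) + 7/G)) = -7*(1 + (1/(-23*(-3)) + 7/6)) = -7*(1 + (-1/23*(-⅓) + 7*(⅙))) = -7*(1 + (1/69 + 7/6)) = -7*(1 + 163/138) = -7*301/138 = -2107/138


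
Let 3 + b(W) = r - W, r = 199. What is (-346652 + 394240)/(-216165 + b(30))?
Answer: -47588/215999 ≈ -0.22032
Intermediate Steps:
b(W) = 196 - W (b(W) = -3 + (199 - W) = 196 - W)
(-346652 + 394240)/(-216165 + b(30)) = (-346652 + 394240)/(-216165 + (196 - 1*30)) = 47588/(-216165 + (196 - 30)) = 47588/(-216165 + 166) = 47588/(-215999) = 47588*(-1/215999) = -47588/215999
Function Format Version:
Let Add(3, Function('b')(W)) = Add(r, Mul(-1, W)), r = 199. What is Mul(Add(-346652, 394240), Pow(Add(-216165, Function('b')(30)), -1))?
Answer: Rational(-47588, 215999) ≈ -0.22032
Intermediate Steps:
Function('b')(W) = Add(196, Mul(-1, W)) (Function('b')(W) = Add(-3, Add(199, Mul(-1, W))) = Add(196, Mul(-1, W)))
Mul(Add(-346652, 394240), Pow(Add(-216165, Function('b')(30)), -1)) = Mul(Add(-346652, 394240), Pow(Add(-216165, Add(196, Mul(-1, 30))), -1)) = Mul(47588, Pow(Add(-216165, Add(196, -30)), -1)) = Mul(47588, Pow(Add(-216165, 166), -1)) = Mul(47588, Pow(-215999, -1)) = Mul(47588, Rational(-1, 215999)) = Rational(-47588, 215999)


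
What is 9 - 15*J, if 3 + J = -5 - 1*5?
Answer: 204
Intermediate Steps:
J = -13 (J = -3 + (-5 - 1*5) = -3 + (-5 - 5) = -3 - 10 = -13)
9 - 15*J = 9 - 15*(-13) = 9 + 195 = 204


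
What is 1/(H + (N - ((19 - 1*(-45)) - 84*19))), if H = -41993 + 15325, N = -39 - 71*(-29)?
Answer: -1/23116 ≈ -4.3260e-5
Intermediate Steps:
N = 2020 (N = -39 + 2059 = 2020)
H = -26668
1/(H + (N - ((19 - 1*(-45)) - 84*19))) = 1/(-26668 + (2020 - ((19 - 1*(-45)) - 84*19))) = 1/(-26668 + (2020 - ((19 + 45) - 1596))) = 1/(-26668 + (2020 - (64 - 1596))) = 1/(-26668 + (2020 - 1*(-1532))) = 1/(-26668 + (2020 + 1532)) = 1/(-26668 + 3552) = 1/(-23116) = -1/23116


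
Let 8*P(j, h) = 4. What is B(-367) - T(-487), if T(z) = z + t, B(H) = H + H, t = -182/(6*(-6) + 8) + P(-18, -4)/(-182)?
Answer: -92273/364 ≈ -253.50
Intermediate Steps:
P(j, h) = ½ (P(j, h) = (⅛)*4 = ½)
t = 2365/364 (t = -182/(6*(-6) + 8) + (½)/(-182) = -182/(-36 + 8) + (½)*(-1/182) = -182/(-28) - 1/364 = -182*(-1/28) - 1/364 = 13/2 - 1/364 = 2365/364 ≈ 6.4973)
B(H) = 2*H
T(z) = 2365/364 + z (T(z) = z + 2365/364 = 2365/364 + z)
B(-367) - T(-487) = 2*(-367) - (2365/364 - 487) = -734 - 1*(-174903/364) = -734 + 174903/364 = -92273/364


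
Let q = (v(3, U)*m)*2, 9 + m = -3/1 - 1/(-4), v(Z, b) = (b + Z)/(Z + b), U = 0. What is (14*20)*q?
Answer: -6580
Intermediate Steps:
v(Z, b) = 1 (v(Z, b) = (Z + b)/(Z + b) = 1)
m = -47/4 (m = -9 + (-3/1 - 1/(-4)) = -9 + (-3*1 - 1*(-¼)) = -9 + (-3 + ¼) = -9 - 11/4 = -47/4 ≈ -11.750)
q = -47/2 (q = (1*(-47/4))*2 = -47/4*2 = -47/2 ≈ -23.500)
(14*20)*q = (14*20)*(-47/2) = 280*(-47/2) = -6580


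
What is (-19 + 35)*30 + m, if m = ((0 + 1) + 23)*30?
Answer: 1200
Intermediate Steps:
m = 720 (m = (1 + 23)*30 = 24*30 = 720)
(-19 + 35)*30 + m = (-19 + 35)*30 + 720 = 16*30 + 720 = 480 + 720 = 1200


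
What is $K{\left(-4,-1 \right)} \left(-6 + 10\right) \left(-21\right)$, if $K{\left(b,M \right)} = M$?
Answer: $84$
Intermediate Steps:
$K{\left(-4,-1 \right)} \left(-6 + 10\right) \left(-21\right) = - (-6 + 10) \left(-21\right) = \left(-1\right) 4 \left(-21\right) = \left(-4\right) \left(-21\right) = 84$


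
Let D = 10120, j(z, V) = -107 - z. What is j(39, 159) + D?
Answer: 9974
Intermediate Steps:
j(39, 159) + D = (-107 - 1*39) + 10120 = (-107 - 39) + 10120 = -146 + 10120 = 9974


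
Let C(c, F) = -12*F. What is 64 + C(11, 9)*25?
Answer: -2636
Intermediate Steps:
64 + C(11, 9)*25 = 64 - 12*9*25 = 64 - 108*25 = 64 - 2700 = -2636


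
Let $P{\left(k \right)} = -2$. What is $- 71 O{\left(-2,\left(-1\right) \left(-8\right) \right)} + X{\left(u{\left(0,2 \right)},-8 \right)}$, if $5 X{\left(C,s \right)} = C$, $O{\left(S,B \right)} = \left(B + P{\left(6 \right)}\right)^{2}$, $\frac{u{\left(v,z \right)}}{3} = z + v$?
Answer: $- \frac{12774}{5} \approx -2554.8$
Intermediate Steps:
$u{\left(v,z \right)} = 3 v + 3 z$ ($u{\left(v,z \right)} = 3 \left(z + v\right) = 3 \left(v + z\right) = 3 v + 3 z$)
$O{\left(S,B \right)} = \left(-2 + B\right)^{2}$ ($O{\left(S,B \right)} = \left(B - 2\right)^{2} = \left(-2 + B\right)^{2}$)
$X{\left(C,s \right)} = \frac{C}{5}$
$- 71 O{\left(-2,\left(-1\right) \left(-8\right) \right)} + X{\left(u{\left(0,2 \right)},-8 \right)} = - 71 \left(-2 - -8\right)^{2} + \frac{3 \cdot 0 + 3 \cdot 2}{5} = - 71 \left(-2 + 8\right)^{2} + \frac{0 + 6}{5} = - 71 \cdot 6^{2} + \frac{1}{5} \cdot 6 = \left(-71\right) 36 + \frac{6}{5} = -2556 + \frac{6}{5} = - \frac{12774}{5}$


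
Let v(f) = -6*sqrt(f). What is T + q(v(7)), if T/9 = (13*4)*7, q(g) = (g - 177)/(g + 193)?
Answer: 121167759/36997 - 2220*sqrt(7)/36997 ≈ 3274.9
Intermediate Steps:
q(g) = (-177 + g)/(193 + g)
T = 3276 (T = 9*((13*4)*7) = 9*(52*7) = 9*364 = 3276)
T + q(v(7)) = 3276 + (-177 - 6*sqrt(7))/(193 - 6*sqrt(7))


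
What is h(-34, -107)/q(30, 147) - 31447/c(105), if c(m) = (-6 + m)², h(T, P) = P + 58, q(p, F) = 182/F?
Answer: -10902851/254826 ≈ -42.785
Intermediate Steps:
h(T, P) = 58 + P
h(-34, -107)/q(30, 147) - 31447/c(105) = (58 - 107)/((182/147)) - 31447/(-6 + 105)² = -49/(182*(1/147)) - 31447/(99²) = -49/26/21 - 31447/9801 = -49*21/26 - 31447*1/9801 = -1029/26 - 31447/9801 = -10902851/254826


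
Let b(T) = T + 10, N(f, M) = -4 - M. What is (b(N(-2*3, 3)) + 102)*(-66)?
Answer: -6930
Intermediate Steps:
b(T) = 10 + T
(b(N(-2*3, 3)) + 102)*(-66) = ((10 + (-4 - 1*3)) + 102)*(-66) = ((10 + (-4 - 3)) + 102)*(-66) = ((10 - 7) + 102)*(-66) = (3 + 102)*(-66) = 105*(-66) = -6930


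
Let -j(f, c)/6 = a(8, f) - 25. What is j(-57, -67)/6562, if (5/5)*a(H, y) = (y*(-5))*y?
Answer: 48810/3281 ≈ 14.877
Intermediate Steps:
a(H, y) = -5*y² (a(H, y) = (y*(-5))*y = (-5*y)*y = -5*y²)
j(f, c) = 150 + 30*f² (j(f, c) = -6*(-5*f² - 25) = -6*(-25 - 5*f²) = 150 + 30*f²)
j(-57, -67)/6562 = (150 + 30*(-57)²)/6562 = (150 + 30*3249)*(1/6562) = (150 + 97470)*(1/6562) = 97620*(1/6562) = 48810/3281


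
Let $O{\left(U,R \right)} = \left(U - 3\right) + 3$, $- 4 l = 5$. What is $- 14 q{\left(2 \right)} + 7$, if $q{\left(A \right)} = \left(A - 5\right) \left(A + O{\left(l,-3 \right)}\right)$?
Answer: $\frac{77}{2} \approx 38.5$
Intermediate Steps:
$l = - \frac{5}{4}$ ($l = \left(- \frac{1}{4}\right) 5 = - \frac{5}{4} \approx -1.25$)
$O{\left(U,R \right)} = U$ ($O{\left(U,R \right)} = \left(-3 + U\right) + 3 = U$)
$q{\left(A \right)} = \left(-5 + A\right) \left(- \frac{5}{4} + A\right)$ ($q{\left(A \right)} = \left(A - 5\right) \left(A - \frac{5}{4}\right) = \left(-5 + A\right) \left(- \frac{5}{4} + A\right)$)
$- 14 q{\left(2 \right)} + 7 = - 14 \left(\frac{25}{4} + 2^{2} - \frac{25}{2}\right) + 7 = - 14 \left(\frac{25}{4} + 4 - \frac{25}{2}\right) + 7 = \left(-14\right) \left(- \frac{9}{4}\right) + 7 = \frac{63}{2} + 7 = \frac{77}{2}$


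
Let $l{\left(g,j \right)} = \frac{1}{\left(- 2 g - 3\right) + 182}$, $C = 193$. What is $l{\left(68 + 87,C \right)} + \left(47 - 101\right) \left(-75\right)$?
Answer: $\frac{530549}{131} \approx 4050.0$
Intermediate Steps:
$l{\left(g,j \right)} = \frac{1}{179 - 2 g}$ ($l{\left(g,j \right)} = \frac{1}{\left(-3 - 2 g\right) + 182} = \frac{1}{179 - 2 g}$)
$l{\left(68 + 87,C \right)} + \left(47 - 101\right) \left(-75\right) = - \frac{1}{-179 + 2 \left(68 + 87\right)} + \left(47 - 101\right) \left(-75\right) = - \frac{1}{-179 + 2 \cdot 155} - -4050 = - \frac{1}{-179 + 310} + 4050 = - \frac{1}{131} + 4050 = \frac{530549}{131}$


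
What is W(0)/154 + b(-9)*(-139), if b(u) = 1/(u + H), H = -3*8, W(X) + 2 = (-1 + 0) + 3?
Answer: 139/33 ≈ 4.2121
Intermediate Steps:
W(X) = 0 (W(X) = -2 + ((-1 + 0) + 3) = -2 + (-1 + 3) = -2 + 2 = 0)
H = -24
b(u) = 1/(-24 + u) (b(u) = 1/(u - 24) = 1/(-24 + u))
W(0)/154 + b(-9)*(-139) = 0/154 - 139/(-24 - 9) = 0*(1/154) - 139/(-33) = 0 - 1/33*(-139) = 0 + 139/33 = 139/33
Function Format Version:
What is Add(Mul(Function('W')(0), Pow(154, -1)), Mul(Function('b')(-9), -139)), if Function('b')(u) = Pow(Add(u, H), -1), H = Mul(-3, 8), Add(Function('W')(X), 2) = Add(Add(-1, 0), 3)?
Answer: Rational(139, 33) ≈ 4.2121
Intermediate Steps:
Function('W')(X) = 0 (Function('W')(X) = Add(-2, Add(Add(-1, 0), 3)) = Add(-2, Add(-1, 3)) = Add(-2, 2) = 0)
H = -24
Function('b')(u) = Pow(Add(-24, u), -1) (Function('b')(u) = Pow(Add(u, -24), -1) = Pow(Add(-24, u), -1))
Add(Mul(Function('W')(0), Pow(154, -1)), Mul(Function('b')(-9), -139)) = Add(Mul(0, Pow(154, -1)), Mul(Pow(Add(-24, -9), -1), -139)) = Add(Mul(0, Rational(1, 154)), Mul(Pow(-33, -1), -139)) = Add(0, Mul(Rational(-1, 33), -139)) = Add(0, Rational(139, 33)) = Rational(139, 33)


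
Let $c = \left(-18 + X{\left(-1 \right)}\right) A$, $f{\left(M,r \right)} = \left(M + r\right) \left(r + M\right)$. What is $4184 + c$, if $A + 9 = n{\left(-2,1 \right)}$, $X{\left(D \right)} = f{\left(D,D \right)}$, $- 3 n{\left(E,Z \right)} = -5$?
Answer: $\frac{12860}{3} \approx 4286.7$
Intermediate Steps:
$n{\left(E,Z \right)} = \frac{5}{3}$ ($n{\left(E,Z \right)} = \left(- \frac{1}{3}\right) \left(-5\right) = \frac{5}{3}$)
$f{\left(M,r \right)} = \left(M + r\right)^{2}$ ($f{\left(M,r \right)} = \left(M + r\right) \left(M + r\right) = \left(M + r\right)^{2}$)
$X{\left(D \right)} = 4 D^{2}$ ($X{\left(D \right)} = \left(D + D\right)^{2} = \left(2 D\right)^{2} = 4 D^{2}$)
$A = - \frac{22}{3}$ ($A = -9 + \frac{5}{3} = - \frac{22}{3} \approx -7.3333$)
$c = \frac{308}{3}$ ($c = \left(-18 + 4 \left(-1\right)^{2}\right) \left(- \frac{22}{3}\right) = \left(-18 + 4 \cdot 1\right) \left(- \frac{22}{3}\right) = \left(-18 + 4\right) \left(- \frac{22}{3}\right) = \left(-14\right) \left(- \frac{22}{3}\right) = \frac{308}{3} \approx 102.67$)
$4184 + c = 4184 + \frac{308}{3} = \frac{12860}{3}$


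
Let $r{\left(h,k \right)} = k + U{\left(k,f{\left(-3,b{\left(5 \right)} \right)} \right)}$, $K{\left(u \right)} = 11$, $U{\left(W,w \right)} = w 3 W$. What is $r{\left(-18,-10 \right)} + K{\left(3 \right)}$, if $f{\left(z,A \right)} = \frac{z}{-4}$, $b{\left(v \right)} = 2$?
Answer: $- \frac{43}{2} \approx -21.5$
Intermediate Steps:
$f{\left(z,A \right)} = - \frac{z}{4}$ ($f{\left(z,A \right)} = z \left(- \frac{1}{4}\right) = - \frac{z}{4}$)
$U{\left(W,w \right)} = 3 W w$ ($U{\left(W,w \right)} = 3 w W = 3 W w$)
$r{\left(h,k \right)} = \frac{13 k}{4}$ ($r{\left(h,k \right)} = k + 3 k \left(\left(- \frac{1}{4}\right) \left(-3\right)\right) = k + 3 k \frac{3}{4} = k + \frac{9 k}{4} = \frac{13 k}{4}$)
$r{\left(-18,-10 \right)} + K{\left(3 \right)} = \frac{13}{4} \left(-10\right) + 11 = - \frac{65}{2} + 11 = - \frac{43}{2}$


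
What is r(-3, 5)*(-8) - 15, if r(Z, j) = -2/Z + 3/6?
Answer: -73/3 ≈ -24.333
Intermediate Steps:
r(Z, j) = ½ - 2/Z (r(Z, j) = -2/Z + 3*(⅙) = -2/Z + ½ = ½ - 2/Z)
r(-3, 5)*(-8) - 15 = ((½)*(-4 - 3)/(-3))*(-8) - 15 = ((½)*(-⅓)*(-7))*(-8) - 15 = (7/6)*(-8) - 15 = -28/3 - 15 = -73/3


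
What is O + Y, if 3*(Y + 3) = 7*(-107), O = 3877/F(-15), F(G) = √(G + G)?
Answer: -758/3 - 3877*I*√30/30 ≈ -252.67 - 707.84*I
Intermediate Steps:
F(G) = √2*√G (F(G) = √(2*G) = √2*√G)
O = -3877*I*√30/30 (O = 3877/((√2*√(-15))) = 3877/((√2*(I*√15))) = 3877/((I*√30)) = 3877*(-I*√30/30) = -3877*I*√30/30 ≈ -707.84*I)
Y = -758/3 (Y = -3 + (7*(-107))/3 = -3 + (⅓)*(-749) = -3 - 749/3 = -758/3 ≈ -252.67)
O + Y = -3877*I*√30/30 - 758/3 = -758/3 - 3877*I*√30/30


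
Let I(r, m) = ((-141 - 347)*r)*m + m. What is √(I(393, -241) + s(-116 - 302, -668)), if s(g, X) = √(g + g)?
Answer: √(46219703 + 2*I*√209) ≈ 6798.5 + 0.e-3*I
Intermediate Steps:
s(g, X) = √2*√g (s(g, X) = √(2*g) = √2*√g)
I(r, m) = m - 488*m*r (I(r, m) = (-488*r)*m + m = -488*m*r + m = m - 488*m*r)
√(I(393, -241) + s(-116 - 302, -668)) = √(-241*(1 - 488*393) + √2*√(-116 - 302)) = √(-241*(1 - 191784) + √2*√(-418)) = √(-241*(-191783) + √2*(I*√418)) = √(46219703 + 2*I*√209)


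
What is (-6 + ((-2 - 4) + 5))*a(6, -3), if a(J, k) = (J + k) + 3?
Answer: -42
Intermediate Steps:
a(J, k) = 3 + J + k
(-6 + ((-2 - 4) + 5))*a(6, -3) = (-6 + ((-2 - 4) + 5))*(3 + 6 - 3) = (-6 + (-6 + 5))*6 = (-6 - 1)*6 = -7*6 = -42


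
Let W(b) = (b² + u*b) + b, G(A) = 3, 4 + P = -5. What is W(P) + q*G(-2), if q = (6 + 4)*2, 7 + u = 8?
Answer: 123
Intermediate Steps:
P = -9 (P = -4 - 5 = -9)
u = 1 (u = -7 + 8 = 1)
W(b) = b² + 2*b (W(b) = (b² + 1*b) + b = (b² + b) + b = (b + b²) + b = b² + 2*b)
q = 20 (q = 10*2 = 20)
W(P) + q*G(-2) = -9*(2 - 9) + 20*3 = -9*(-7) + 60 = 63 + 60 = 123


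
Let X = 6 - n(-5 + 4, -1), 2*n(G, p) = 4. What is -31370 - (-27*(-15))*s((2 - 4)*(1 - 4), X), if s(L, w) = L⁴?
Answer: -556250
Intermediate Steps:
n(G, p) = 2 (n(G, p) = (½)*4 = 2)
X = 4 (X = 6 - 1*2 = 6 - 2 = 4)
-31370 - (-27*(-15))*s((2 - 4)*(1 - 4), X) = -31370 - (-27*(-15))*((2 - 4)*(1 - 4))⁴ = -31370 - 405*(-2*(-3))⁴ = -31370 - 405*6⁴ = -31370 - 405*1296 = -31370 - 1*524880 = -31370 - 524880 = -556250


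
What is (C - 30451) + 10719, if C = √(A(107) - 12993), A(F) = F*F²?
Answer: -19732 + 5*√48482 ≈ -18631.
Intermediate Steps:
A(F) = F³
C = 5*√48482 (C = √(107³ - 12993) = √(1225043 - 12993) = √1212050 = 5*√48482 ≈ 1100.9)
(C - 30451) + 10719 = (5*√48482 - 30451) + 10719 = (-30451 + 5*√48482) + 10719 = -19732 + 5*√48482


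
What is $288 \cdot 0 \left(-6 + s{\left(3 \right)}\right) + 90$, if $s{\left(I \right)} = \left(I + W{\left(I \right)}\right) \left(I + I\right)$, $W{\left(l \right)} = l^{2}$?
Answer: $90$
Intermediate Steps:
$s{\left(I \right)} = 2 I \left(I + I^{2}\right)$ ($s{\left(I \right)} = \left(I + I^{2}\right) \left(I + I\right) = \left(I + I^{2}\right) 2 I = 2 I \left(I + I^{2}\right)$)
$288 \cdot 0 \left(-6 + s{\left(3 \right)}\right) + 90 = 288 \cdot 0 \left(-6 + 2 \cdot 3^{2} \left(1 + 3\right)\right) + 90 = 288 \cdot 0 \left(-6 + 2 \cdot 9 \cdot 4\right) + 90 = 288 \cdot 0 \left(-6 + 72\right) + 90 = 288 \cdot 0 \cdot 66 + 90 = 288 \cdot 0 + 90 = 0 + 90 = 90$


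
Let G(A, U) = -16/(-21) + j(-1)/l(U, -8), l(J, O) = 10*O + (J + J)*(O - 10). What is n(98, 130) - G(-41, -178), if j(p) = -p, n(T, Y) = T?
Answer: 1845965/18984 ≈ 97.238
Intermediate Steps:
l(J, O) = 10*O + 2*J*(-10 + O) (l(J, O) = 10*O + (2*J)*(-10 + O) = 10*O + 2*J*(-10 + O))
G(A, U) = 16/21 + 1/(-80 - 36*U) (G(A, U) = -16/(-21) + (-1*(-1))/(-20*U + 10*(-8) + 2*U*(-8)) = -16*(-1/21) + 1/(-20*U - 80 - 16*U) = 16/21 + 1/(-80 - 36*U))
n(98, 130) - G(-41, -178) = 98 - (1259 + 576*(-178))/(84*(20 + 9*(-178))) = 98 - (1259 - 102528)/(84*(20 - 1602)) = 98 - (-101269)/(84*(-1582)) = 98 - (-1)*(-101269)/(84*1582) = 98 - 1*14467/18984 = 98 - 14467/18984 = 1845965/18984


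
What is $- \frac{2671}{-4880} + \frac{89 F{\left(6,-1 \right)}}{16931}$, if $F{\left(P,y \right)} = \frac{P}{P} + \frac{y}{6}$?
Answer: $\frac{136753903}{247869840} \approx 0.55172$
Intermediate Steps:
$F{\left(P,y \right)} = 1 + \frac{y}{6}$ ($F{\left(P,y \right)} = 1 + y \frac{1}{6} = 1 + \frac{y}{6}$)
$- \frac{2671}{-4880} + \frac{89 F{\left(6,-1 \right)}}{16931} = - \frac{2671}{-4880} + \frac{89 \left(1 + \frac{1}{6} \left(-1\right)\right)}{16931} = \left(-2671\right) \left(- \frac{1}{4880}\right) + 89 \left(1 - \frac{1}{6}\right) \frac{1}{16931} = \frac{2671}{4880} + 89 \cdot \frac{5}{6} \cdot \frac{1}{16931} = \frac{2671}{4880} + \frac{445}{6} \cdot \frac{1}{16931} = \frac{2671}{4880} + \frac{445}{101586} = \frac{136753903}{247869840}$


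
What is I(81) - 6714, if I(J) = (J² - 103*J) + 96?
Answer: -8400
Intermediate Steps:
I(J) = 96 + J² - 103*J
I(81) - 6714 = (96 + 81² - 103*81) - 6714 = (96 + 6561 - 8343) - 6714 = -1686 - 6714 = -8400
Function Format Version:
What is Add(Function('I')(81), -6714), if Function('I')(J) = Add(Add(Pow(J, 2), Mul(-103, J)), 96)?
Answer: -8400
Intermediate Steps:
Function('I')(J) = Add(96, Pow(J, 2), Mul(-103, J))
Add(Function('I')(81), -6714) = Add(Add(96, Pow(81, 2), Mul(-103, 81)), -6714) = Add(Add(96, 6561, -8343), -6714) = Add(-1686, -6714) = -8400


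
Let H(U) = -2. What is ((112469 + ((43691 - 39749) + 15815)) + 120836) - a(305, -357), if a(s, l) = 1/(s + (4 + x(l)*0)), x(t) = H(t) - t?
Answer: 78196157/309 ≈ 2.5306e+5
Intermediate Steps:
x(t) = -2 - t
a(s, l) = 1/(4 + s) (a(s, l) = 1/(s + (4 + (-2 - l)*0)) = 1/(s + (4 + 0)) = 1/(s + 4) = 1/(4 + s))
((112469 + ((43691 - 39749) + 15815)) + 120836) - a(305, -357) = ((112469 + ((43691 - 39749) + 15815)) + 120836) - 1/(4 + 305) = ((112469 + (3942 + 15815)) + 120836) - 1/309 = ((112469 + 19757) + 120836) - 1*1/309 = (132226 + 120836) - 1/309 = 253062 - 1/309 = 78196157/309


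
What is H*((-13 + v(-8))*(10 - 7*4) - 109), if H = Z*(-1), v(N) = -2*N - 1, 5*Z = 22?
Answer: 638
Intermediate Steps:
Z = 22/5 (Z = (⅕)*22 = 22/5 ≈ 4.4000)
v(N) = -1 - 2*N
H = -22/5 (H = (22/5)*(-1) = -22/5 ≈ -4.4000)
H*((-13 + v(-8))*(10 - 7*4) - 109) = -22*((-13 + (-1 - 2*(-8)))*(10 - 7*4) - 109)/5 = -22*((-13 + (-1 + 16))*(10 - 28) - 109)/5 = -22*((-13 + 15)*(-18) - 109)/5 = -22*(2*(-18) - 109)/5 = -22*(-36 - 109)/5 = -22/5*(-145) = 638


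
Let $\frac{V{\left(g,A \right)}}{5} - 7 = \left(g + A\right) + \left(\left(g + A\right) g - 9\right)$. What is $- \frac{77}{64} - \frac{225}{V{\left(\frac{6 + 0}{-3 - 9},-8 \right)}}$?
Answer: $\frac{1919}{320} \approx 5.9969$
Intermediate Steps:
$V{\left(g,A \right)} = -10 + 5 A + 5 g + 5 g \left(A + g\right)$ ($V{\left(g,A \right)} = 35 + 5 \left(\left(g + A\right) + \left(\left(g + A\right) g - 9\right)\right) = 35 + 5 \left(\left(A + g\right) + \left(\left(A + g\right) g - 9\right)\right) = 35 + 5 \left(\left(A + g\right) + \left(g \left(A + g\right) - 9\right)\right) = 35 + 5 \left(\left(A + g\right) + \left(-9 + g \left(A + g\right)\right)\right) = 35 + 5 \left(-9 + A + g + g \left(A + g\right)\right) = 35 + \left(-45 + 5 A + 5 g + 5 g \left(A + g\right)\right) = -10 + 5 A + 5 g + 5 g \left(A + g\right)$)
$- \frac{77}{64} - \frac{225}{V{\left(\frac{6 + 0}{-3 - 9},-8 \right)}} = - \frac{77}{64} - \frac{225}{-10 + 5 \left(-8\right) + 5 \frac{6 + 0}{-3 - 9} + 5 \left(\frac{6 + 0}{-3 - 9}\right)^{2} + 5 \left(-8\right) \frac{6 + 0}{-3 - 9}} = \left(-77\right) \frac{1}{64} - \frac{225}{-10 - 40 + 5 \frac{6}{-12} + 5 \left(\frac{6}{-12}\right)^{2} + 5 \left(-8\right) \frac{6}{-12}} = - \frac{77}{64} - \frac{225}{-10 - 40 + 5 \cdot 6 \left(- \frac{1}{12}\right) + 5 \left(6 \left(- \frac{1}{12}\right)\right)^{2} + 5 \left(-8\right) 6 \left(- \frac{1}{12}\right)} = - \frac{77}{64} - \frac{225}{-10 - 40 + 5 \left(- \frac{1}{2}\right) + 5 \left(- \frac{1}{2}\right)^{2} + 5 \left(-8\right) \left(- \frac{1}{2}\right)} = - \frac{77}{64} - \frac{225}{-10 - 40 - \frac{5}{2} + 5 \cdot \frac{1}{4} + 20} = - \frac{77}{64} - \frac{225}{-10 - 40 - \frac{5}{2} + \frac{5}{4} + 20} = - \frac{77}{64} - \frac{225}{- \frac{125}{4}} = - \frac{77}{64} - - \frac{36}{5} = - \frac{77}{64} + \frac{36}{5} = \frac{1919}{320}$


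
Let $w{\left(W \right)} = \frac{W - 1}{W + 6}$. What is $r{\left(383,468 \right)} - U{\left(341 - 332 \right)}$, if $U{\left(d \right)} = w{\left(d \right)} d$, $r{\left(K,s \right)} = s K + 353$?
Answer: $\frac{897961}{5} \approx 1.7959 \cdot 10^{5}$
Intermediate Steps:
$r{\left(K,s \right)} = 353 + K s$ ($r{\left(K,s \right)} = K s + 353 = 353 + K s$)
$w{\left(W \right)} = \frac{-1 + W}{6 + W}$
$U{\left(d \right)} = \frac{d \left(-1 + d\right)}{6 + d}$ ($U{\left(d \right)} = \frac{-1 + d}{6 + d} d = \frac{d \left(-1 + d\right)}{6 + d}$)
$r{\left(383,468 \right)} - U{\left(341 - 332 \right)} = \left(353 + 383 \cdot 468\right) - \frac{\left(341 - 332\right) \left(-1 + \left(341 - 332\right)\right)}{6 + \left(341 - 332\right)} = \left(353 + 179244\right) - \frac{9 \left(-1 + 9\right)}{6 + 9} = 179597 - 9 \cdot \frac{1}{15} \cdot 8 = 179597 - \frac{24}{5} = \frac{897961}{5}$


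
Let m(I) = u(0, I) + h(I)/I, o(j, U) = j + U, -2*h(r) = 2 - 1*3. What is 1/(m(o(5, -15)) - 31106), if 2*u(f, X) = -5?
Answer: -20/622171 ≈ -3.2146e-5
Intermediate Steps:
u(f, X) = -5/2 (u(f, X) = (½)*(-5) = -5/2)
h(r) = ½ (h(r) = -(2 - 1*3)/2 = -(2 - 3)/2 = -½*(-1) = ½)
o(j, U) = U + j
m(I) = -5/2 + 1/(2*I)
1/(m(o(5, -15)) - 31106) = 1/((1 - 5*(-15 + 5))/(2*(-15 + 5)) - 31106) = 1/((½)*(1 - 5*(-10))/(-10) - 31106) = 1/((½)*(-⅒)*(1 + 50) - 31106) = 1/((½)*(-⅒)*51 - 31106) = 1/(-51/20 - 31106) = 1/(-622171/20) = -20/622171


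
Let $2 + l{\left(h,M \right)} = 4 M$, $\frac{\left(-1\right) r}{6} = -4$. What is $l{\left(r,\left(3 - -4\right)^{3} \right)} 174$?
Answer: $238380$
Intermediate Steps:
$r = 24$ ($r = \left(-6\right) \left(-4\right) = 24$)
$l{\left(h,M \right)} = -2 + 4 M$
$l{\left(r,\left(3 - -4\right)^{3} \right)} 174 = \left(-2 + 4 \left(3 - -4\right)^{3}\right) 174 = \left(-2 + 4 \left(3 + 4\right)^{3}\right) 174 = \left(-2 + 4 \cdot 7^{3}\right) 174 = \left(-2 + 4 \cdot 343\right) 174 = \left(-2 + 1372\right) 174 = 1370 \cdot 174 = 238380$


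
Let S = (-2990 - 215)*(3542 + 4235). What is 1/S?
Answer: -1/24925285 ≈ -4.0120e-8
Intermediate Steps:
S = -24925285 (S = -3205*7777 = -24925285)
1/S = 1/(-24925285) = -1/24925285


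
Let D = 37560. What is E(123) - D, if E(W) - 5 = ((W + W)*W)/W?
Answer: -37309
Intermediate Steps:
E(W) = 5 + 2*W (E(W) = 5 + ((W + W)*W)/W = 5 + ((2*W)*W)/W = 5 + (2*W²)/W = 5 + 2*W)
E(123) - D = (5 + 2*123) - 1*37560 = (5 + 246) - 37560 = 251 - 37560 = -37309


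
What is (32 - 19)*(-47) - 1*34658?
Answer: -35269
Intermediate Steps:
(32 - 19)*(-47) - 1*34658 = 13*(-47) - 34658 = -611 - 34658 = -35269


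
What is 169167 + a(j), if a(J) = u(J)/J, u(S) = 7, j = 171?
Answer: 28927564/171 ≈ 1.6917e+5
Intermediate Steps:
a(J) = 7/J
169167 + a(j) = 169167 + 7/171 = 28927564/171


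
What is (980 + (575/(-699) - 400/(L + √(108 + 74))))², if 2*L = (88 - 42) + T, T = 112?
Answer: 17015341033117581025/17937266328081 + 3299971084000*√182/25661325219 ≈ 9.5034e+5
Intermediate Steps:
L = 79 (L = ((88 - 42) + 112)/2 = (46 + 112)/2 = (½)*158 = 79)
(980 + (575/(-699) - 400/(L + √(108 + 74))))² = (980 + (575/(-699) - 400/(79 + √(108 + 74))))² = (980 + (575*(-1/699) - 400/(79 + √182)))² = (980 + (-575/699 - 400/(79 + √182)))² = (684445/699 - 400/(79 + √182))²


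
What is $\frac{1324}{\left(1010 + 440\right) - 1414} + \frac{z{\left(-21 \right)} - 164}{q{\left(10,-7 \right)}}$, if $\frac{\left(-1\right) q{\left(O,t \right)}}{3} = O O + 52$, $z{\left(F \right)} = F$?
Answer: $\frac{50867}{1368} \approx 37.183$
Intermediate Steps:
$q{\left(O,t \right)} = -156 - 3 O^{2}$ ($q{\left(O,t \right)} = - 3 \left(O O + 52\right) = - 3 \left(O^{2} + 52\right) = - 3 \left(52 + O^{2}\right) = -156 - 3 O^{2}$)
$\frac{1324}{\left(1010 + 440\right) - 1414} + \frac{z{\left(-21 \right)} - 164}{q{\left(10,-7 \right)}} = \frac{1324}{\left(1010 + 440\right) - 1414} + \frac{-21 - 164}{-156 - 3 \cdot 10^{2}} = \frac{1324}{1450 - 1414} - \frac{185}{-156 - 300} = \frac{1324}{36} - \frac{185}{-156 - 300} = 1324 \cdot \frac{1}{36} - \frac{185}{-456} = \frac{331}{9} - - \frac{185}{456} = \frac{331}{9} + \frac{185}{456} = \frac{50867}{1368}$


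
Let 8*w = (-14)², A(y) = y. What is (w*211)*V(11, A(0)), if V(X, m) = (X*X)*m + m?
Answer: 0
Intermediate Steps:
w = 49/2 (w = (⅛)*(-14)² = (⅛)*196 = 49/2 ≈ 24.500)
V(X, m) = m + m*X² (V(X, m) = X²*m + m = m*X² + m = m + m*X²)
(w*211)*V(11, A(0)) = ((49/2)*211)*(0*(1 + 11²)) = 10339*(0*(1 + 121))/2 = 10339*(0*122)/2 = (10339/2)*0 = 0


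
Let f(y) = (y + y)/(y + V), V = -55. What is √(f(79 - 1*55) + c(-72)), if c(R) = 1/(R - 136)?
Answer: I*√4036045/1612 ≈ 1.2463*I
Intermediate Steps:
c(R) = 1/(-136 + R)
f(y) = 2*y/(-55 + y) (f(y) = (y + y)/(y - 55) = (2*y)/(-55 + y) = 2*y/(-55 + y))
√(f(79 - 1*55) + c(-72)) = √(2*(79 - 1*55)/(-55 + (79 - 1*55)) + 1/(-136 - 72)) = √(2*(79 - 55)/(-55 + (79 - 55)) + 1/(-208)) = √(2*24/(-55 + 24) - 1/208) = √(2*24/(-31) - 1/208) = √(2*24*(-1/31) - 1/208) = √(-48/31 - 1/208) = √(-10015/6448) = I*√4036045/1612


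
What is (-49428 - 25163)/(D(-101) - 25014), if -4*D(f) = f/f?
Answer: 298364/100057 ≈ 2.9819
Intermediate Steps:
D(f) = -¼ (D(f) = -f/(4*f) = -¼*1 = -¼)
(-49428 - 25163)/(D(-101) - 25014) = (-49428 - 25163)/(-¼ - 25014) = -74591/(-100057/4) = -74591*(-4/100057) = 298364/100057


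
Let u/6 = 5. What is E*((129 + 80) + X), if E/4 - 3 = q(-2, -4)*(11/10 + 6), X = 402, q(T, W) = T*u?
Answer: -1033812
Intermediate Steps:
u = 30 (u = 6*5 = 30)
q(T, W) = 30*T (q(T, W) = T*30 = 30*T)
E = -1692 (E = 12 + 4*((30*(-2))*(11/10 + 6)) = 12 + 4*(-60*(11*(⅒) + 6)) = 12 + 4*(-60*(11/10 + 6)) = 12 + 4*(-60*71/10) = 12 + 4*(-426) = 12 - 1704 = -1692)
E*((129 + 80) + X) = -1692*((129 + 80) + 402) = -1692*(209 + 402) = -1692*611 = -1033812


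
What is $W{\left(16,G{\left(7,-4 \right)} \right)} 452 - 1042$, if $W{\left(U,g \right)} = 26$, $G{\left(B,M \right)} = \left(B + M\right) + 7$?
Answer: $10710$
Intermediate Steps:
$G{\left(B,M \right)} = 7 + B + M$
$W{\left(16,G{\left(7,-4 \right)} \right)} 452 - 1042 = 26 \cdot 452 - 1042 = 11752 - 1042 = 10710$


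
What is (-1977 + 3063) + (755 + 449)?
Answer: 2290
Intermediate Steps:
(-1977 + 3063) + (755 + 449) = 1086 + 1204 = 2290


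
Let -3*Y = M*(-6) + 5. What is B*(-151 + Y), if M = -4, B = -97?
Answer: 46754/3 ≈ 15585.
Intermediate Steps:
Y = -29/3 (Y = -(-4*(-6) + 5)/3 = -(24 + 5)/3 = -⅓*29 = -29/3 ≈ -9.6667)
B*(-151 + Y) = -97*(-151 - 29/3) = -97*(-482/3) = 46754/3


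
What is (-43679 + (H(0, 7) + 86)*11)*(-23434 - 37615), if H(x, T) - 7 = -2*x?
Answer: 2604106144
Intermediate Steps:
H(x, T) = 7 - 2*x
(-43679 + (H(0, 7) + 86)*11)*(-23434 - 37615) = (-43679 + ((7 - 2*0) + 86)*11)*(-23434 - 37615) = (-43679 + ((7 + 0) + 86)*11)*(-61049) = (-43679 + (7 + 86)*11)*(-61049) = (-43679 + 93*11)*(-61049) = (-43679 + 1023)*(-61049) = -42656*(-61049) = 2604106144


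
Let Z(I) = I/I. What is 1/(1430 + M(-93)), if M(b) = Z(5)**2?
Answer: 1/1431 ≈ 0.00069881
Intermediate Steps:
Z(I) = 1
M(b) = 1 (M(b) = 1**2 = 1)
1/(1430 + M(-93)) = 1/(1430 + 1) = 1/1431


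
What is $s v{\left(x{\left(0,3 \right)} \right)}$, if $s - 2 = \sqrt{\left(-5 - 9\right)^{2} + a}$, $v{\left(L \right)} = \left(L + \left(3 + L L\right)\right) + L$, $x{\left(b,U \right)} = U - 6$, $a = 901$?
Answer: $12 + 6 \sqrt{1097} \approx 210.73$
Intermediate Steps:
$x{\left(b,U \right)} = -6 + U$ ($x{\left(b,U \right)} = U - 6 = -6 + U$)
$v{\left(L \right)} = 3 + L^{2} + 2 L$ ($v{\left(L \right)} = \left(L + \left(3 + L^{2}\right)\right) + L = \left(3 + L + L^{2}\right) + L = 3 + L^{2} + 2 L$)
$s = 2 + \sqrt{1097}$ ($s = 2 + \sqrt{\left(-5 - 9\right)^{2} + 901} = 2 + \sqrt{\left(-14\right)^{2} + 901} = 2 + \sqrt{196 + 901} = 2 + \sqrt{1097} \approx 35.121$)
$s v{\left(x{\left(0,3 \right)} \right)} = \left(2 + \sqrt{1097}\right) \left(3 + \left(-6 + 3\right)^{2} + 2 \left(-6 + 3\right)\right) = \left(2 + \sqrt{1097}\right) \left(3 + \left(-3\right)^{2} + 2 \left(-3\right)\right) = \left(2 + \sqrt{1097}\right) \left(3 + 9 - 6\right) = \left(2 + \sqrt{1097}\right) 6 = 12 + 6 \sqrt{1097}$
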